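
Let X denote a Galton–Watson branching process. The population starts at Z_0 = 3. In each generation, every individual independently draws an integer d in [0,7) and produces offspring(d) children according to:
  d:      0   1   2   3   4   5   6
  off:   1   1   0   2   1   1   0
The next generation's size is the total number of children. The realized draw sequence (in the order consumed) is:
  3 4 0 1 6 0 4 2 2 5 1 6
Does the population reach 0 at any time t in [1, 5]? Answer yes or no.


gen 0: Z_0=3, draws=[3, 4, 0], offspring=[2, 1, 1], Z_1=4
gen 1: Z_1=4, draws=[1, 6, 0, 4], offspring=[1, 0, 1, 1], Z_2=3
gen 2: Z_2=3, draws=[2, 2, 5], offspring=[0, 0, 1], Z_3=1
gen 3: Z_3=1, draws=[1], offspring=[1], Z_4=1
gen 4: Z_4=1, draws=[6], offspring=[0], Z_5=0

yes


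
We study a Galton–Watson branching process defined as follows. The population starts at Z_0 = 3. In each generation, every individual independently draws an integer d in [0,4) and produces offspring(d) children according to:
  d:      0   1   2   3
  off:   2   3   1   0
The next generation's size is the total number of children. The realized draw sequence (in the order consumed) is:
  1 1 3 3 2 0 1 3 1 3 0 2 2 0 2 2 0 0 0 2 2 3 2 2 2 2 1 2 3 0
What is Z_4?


14

gen 0: Z_0=3, draws=[1, 1, 3], offspring=[3, 3, 0], Z_1=6
gen 1: Z_1=6, draws=[3, 2, 0, 1, 3, 1], offspring=[0, 1, 2, 3, 0, 3], Z_2=9
gen 2: Z_2=9, draws=[3, 0, 2, 2, 0, 2, 2, 0, 0], offspring=[0, 2, 1, 1, 2, 1, 1, 2, 2], Z_3=12
gen 3: Z_3=12, draws=[0, 2, 2, 3, 2, 2, 2, 2, 1, 2, 3, 0], offspring=[2, 1, 1, 0, 1, 1, 1, 1, 3, 1, 0, 2], Z_4=14


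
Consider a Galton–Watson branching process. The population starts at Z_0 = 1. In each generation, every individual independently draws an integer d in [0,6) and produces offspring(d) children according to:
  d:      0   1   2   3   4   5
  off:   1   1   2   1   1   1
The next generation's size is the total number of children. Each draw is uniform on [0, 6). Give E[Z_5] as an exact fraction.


16807/7776

Outcome values over d=0..5: [1, 1, 2, 1, 1, 1]
Σy = 7, Σy² = 9, M = 6
μ = 7/6 = 7/6,  σ² = 9/6 − (7/6)² = 5/36
E[Z_0] = 1
E[Z_1] = 7/6·E[Z_0] = 7/6
E[Z_2] = 7/6·E[Z_1] = 49/36
E[Z_3] = 7/6·E[Z_2] = 343/216
E[Z_4] = 7/6·E[Z_3] = 2401/1296
E[Z_5] = 7/6·E[Z_4] = 16807/7776


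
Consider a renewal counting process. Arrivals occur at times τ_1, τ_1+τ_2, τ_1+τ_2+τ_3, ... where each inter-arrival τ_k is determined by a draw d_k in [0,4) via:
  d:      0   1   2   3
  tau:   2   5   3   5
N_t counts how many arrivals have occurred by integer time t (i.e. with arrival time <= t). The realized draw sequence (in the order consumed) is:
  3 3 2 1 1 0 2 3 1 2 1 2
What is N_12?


draw d_1=3: τ_1=5, arrival time A_1=5
draw d_2=3: τ_2=5, arrival time A_2=10
draw d_3=2: τ_3=3, arrival time A_3=13
draw d_4=1: τ_4=5, arrival time A_4=18
draw d_5=1: τ_5=5, arrival time A_5=23
draw d_6=0: τ_6=2, arrival time A_6=25
draw d_7=2: τ_7=3, arrival time A_7=28
draw d_8=3: τ_8=5, arrival time A_8=33
draw d_9=1: τ_9=5, arrival time A_9=38
draw d_10=2: τ_10=3, arrival time A_10=41
draw d_11=1: τ_11=5, arrival time A_11=46
draw d_12=2: τ_12=3, arrival time A_12=49
N_t over t=0..12: 0:0 1:0 2:0 3:0 4:0 5:1 6:1 7:1 8:1 9:1 10:2 11:2 12:2

2


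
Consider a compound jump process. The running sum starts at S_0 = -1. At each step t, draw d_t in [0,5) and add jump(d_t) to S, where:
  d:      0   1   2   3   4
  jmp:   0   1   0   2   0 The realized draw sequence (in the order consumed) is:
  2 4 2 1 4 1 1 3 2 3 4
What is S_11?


6

t=0: S=-1, d=2, jump=0, S_1=-1
t=1: S=-1, d=4, jump=0, S_2=-1
t=2: S=-1, d=2, jump=0, S_3=-1
t=3: S=-1, d=1, jump=1, S_4=0
t=4: S=0, d=4, jump=0, S_5=0
t=5: S=0, d=1, jump=1, S_6=1
t=6: S=1, d=1, jump=1, S_7=2
t=7: S=2, d=3, jump=2, S_8=4
t=8: S=4, d=2, jump=0, S_9=4
t=9: S=4, d=3, jump=2, S_10=6
t=10: S=6, d=4, jump=0, S_11=6


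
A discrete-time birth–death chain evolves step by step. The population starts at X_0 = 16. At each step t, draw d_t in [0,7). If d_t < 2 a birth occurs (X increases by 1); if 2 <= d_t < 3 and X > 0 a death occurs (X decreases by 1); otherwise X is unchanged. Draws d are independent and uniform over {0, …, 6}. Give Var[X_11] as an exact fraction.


220/49

X can drop by at most 1 per step and X_0 = 16 > T = 11, so X_t >= 16 − t >= 5 > 0 for every t <= 11: the floor at 0 (the 'and X > 0' condition) never binds. Hence X_11 = X_0 + Σ_{t<11} Y_t with i.i.d. increments Y_t = y(d_t) ∈ {+1, −1, 0}.
Outcome values over d=0..6: [1, 1, -1, 0, 0, 0, 0]
Σy = 1, Σy² = 3, M = 7
μ = 1/7 = 1/7,  σ² = 3/7 − (1/7)² = 20/49
Independent increments: Var[X_11] = 11·σ² = 11·(20/49) = 220/49


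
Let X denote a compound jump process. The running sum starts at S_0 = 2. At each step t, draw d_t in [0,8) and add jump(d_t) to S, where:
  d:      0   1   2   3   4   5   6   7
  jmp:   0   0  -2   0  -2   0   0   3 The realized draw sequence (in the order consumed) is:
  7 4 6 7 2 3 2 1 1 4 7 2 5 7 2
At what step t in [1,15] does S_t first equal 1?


12

t=0: S=2, d=7, jump=3, S_1=5
t=1: S=5, d=4, jump=-2, S_2=3
t=2: S=3, d=6, jump=0, S_3=3
t=3: S=3, d=7, jump=3, S_4=6
t=4: S=6, d=2, jump=-2, S_5=4
t=5: S=4, d=3, jump=0, S_6=4
t=6: S=4, d=2, jump=-2, S_7=2
t=7: S=2, d=1, jump=0, S_8=2
t=8: S=2, d=1, jump=0, S_9=2
t=9: S=2, d=4, jump=-2, S_10=0
t=10: S=0, d=7, jump=3, S_11=3
t=11: S=3, d=2, jump=-2, S_12=1
t=12: S=1, d=5, jump=0, S_13=1
t=13: S=1, d=7, jump=3, S_14=4
t=14: S=4, d=2, jump=-2, S_15=2


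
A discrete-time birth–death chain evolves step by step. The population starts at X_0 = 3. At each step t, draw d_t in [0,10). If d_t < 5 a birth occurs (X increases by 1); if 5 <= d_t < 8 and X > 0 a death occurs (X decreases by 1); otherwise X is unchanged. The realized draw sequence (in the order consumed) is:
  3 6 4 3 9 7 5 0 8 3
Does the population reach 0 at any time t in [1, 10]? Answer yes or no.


t=0: X=3, d=3 → birth, X_1=4
t=1: X=4, d=6 → death, X_2=3
t=2: X=3, d=4 → birth, X_3=4
t=3: X=4, d=3 → birth, X_4=5
t=4: X=5, d=9 → hold, X_5=5
t=5: X=5, d=7 → death, X_6=4
t=6: X=4, d=5 → death, X_7=3
t=7: X=3, d=0 → birth, X_8=4
t=8: X=4, d=8 → hold, X_9=4
t=9: X=4, d=3 → birth, X_10=5

no


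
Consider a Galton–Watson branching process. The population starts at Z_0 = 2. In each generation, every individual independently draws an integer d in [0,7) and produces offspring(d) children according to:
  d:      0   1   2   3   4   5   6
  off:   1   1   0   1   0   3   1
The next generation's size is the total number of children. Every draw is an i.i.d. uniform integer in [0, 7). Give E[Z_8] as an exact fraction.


2

Outcome values over d=0..6: [1, 1, 0, 1, 0, 3, 1]
Σy = 7, Σy² = 13, M = 7
μ = 7/7 = 1,  σ² = 13/7 − (1)² = 6/7
E[Z_0] = 2
E[Z_1] = 1·E[Z_0] = 2
E[Z_2] = 1·E[Z_1] = 2
E[Z_3] = 1·E[Z_2] = 2
E[Z_4] = 1·E[Z_3] = 2
E[Z_5] = 1·E[Z_4] = 2
E[Z_6] = 1·E[Z_5] = 2
E[Z_7] = 1·E[Z_6] = 2
E[Z_8] = 1·E[Z_7] = 2


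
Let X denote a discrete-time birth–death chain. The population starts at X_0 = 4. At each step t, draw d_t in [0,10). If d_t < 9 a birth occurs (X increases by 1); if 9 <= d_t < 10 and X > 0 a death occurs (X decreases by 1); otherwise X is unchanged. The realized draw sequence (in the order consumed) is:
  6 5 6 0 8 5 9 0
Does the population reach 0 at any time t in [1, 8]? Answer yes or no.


t=0: X=4, d=6 → birth, X_1=5
t=1: X=5, d=5 → birth, X_2=6
t=2: X=6, d=6 → birth, X_3=7
t=3: X=7, d=0 → birth, X_4=8
t=4: X=8, d=8 → birth, X_5=9
t=5: X=9, d=5 → birth, X_6=10
t=6: X=10, d=9 → death, X_7=9
t=7: X=9, d=0 → birth, X_8=10

no


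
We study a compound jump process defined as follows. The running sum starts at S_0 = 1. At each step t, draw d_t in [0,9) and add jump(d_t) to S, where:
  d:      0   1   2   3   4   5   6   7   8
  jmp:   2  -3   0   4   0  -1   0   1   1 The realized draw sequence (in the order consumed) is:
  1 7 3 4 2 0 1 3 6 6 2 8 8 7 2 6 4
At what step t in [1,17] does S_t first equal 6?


t=0: S=1, d=1, jump=-3, S_1=-2
t=1: S=-2, d=7, jump=1, S_2=-1
t=2: S=-1, d=3, jump=4, S_3=3
t=3: S=3, d=4, jump=0, S_4=3
t=4: S=3, d=2, jump=0, S_5=3
t=5: S=3, d=0, jump=2, S_6=5
t=6: S=5, d=1, jump=-3, S_7=2
t=7: S=2, d=3, jump=4, S_8=6
t=8: S=6, d=6, jump=0, S_9=6
t=9: S=6, d=6, jump=0, S_10=6
t=10: S=6, d=2, jump=0, S_11=6
t=11: S=6, d=8, jump=1, S_12=7
t=12: S=7, d=8, jump=1, S_13=8
t=13: S=8, d=7, jump=1, S_14=9
t=14: S=9, d=2, jump=0, S_15=9
t=15: S=9, d=6, jump=0, S_16=9
t=16: S=9, d=4, jump=0, S_17=9

8


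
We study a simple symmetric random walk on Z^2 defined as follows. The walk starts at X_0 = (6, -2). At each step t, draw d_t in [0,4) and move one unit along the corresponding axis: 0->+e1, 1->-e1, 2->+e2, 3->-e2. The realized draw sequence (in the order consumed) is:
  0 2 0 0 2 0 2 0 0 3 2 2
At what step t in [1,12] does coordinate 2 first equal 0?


t=0: X=(6, -2), d=0 → +e1, X_1=(7, -2)
t=1: X=(7, -2), d=2 → +e2, X_2=(7, -1)
t=2: X=(7, -1), d=0 → +e1, X_3=(8, -1)
t=3: X=(8, -1), d=0 → +e1, X_4=(9, -1)
t=4: X=(9, -1), d=2 → +e2, X_5=(9, 0)
t=5: X=(9, 0), d=0 → +e1, X_6=(10, 0)
t=6: X=(10, 0), d=2 → +e2, X_7=(10, 1)
t=7: X=(10, 1), d=0 → +e1, X_8=(11, 1)
t=8: X=(11, 1), d=0 → +e1, X_9=(12, 1)
t=9: X=(12, 1), d=3 → -e2, X_10=(12, 0)
t=10: X=(12, 0), d=2 → +e2, X_11=(12, 1)
t=11: X=(12, 1), d=2 → +e2, X_12=(12, 2)

5


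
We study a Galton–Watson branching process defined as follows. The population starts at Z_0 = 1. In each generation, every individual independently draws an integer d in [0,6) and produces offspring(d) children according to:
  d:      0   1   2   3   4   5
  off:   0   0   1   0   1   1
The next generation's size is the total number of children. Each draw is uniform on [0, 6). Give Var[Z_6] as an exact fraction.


Outcome values over d=0..5: [0, 0, 1, 0, 1, 1]
Σy = 3, Σy² = 3, M = 6
μ = 3/6 = 1/2,  σ² = 3/6 − (1/2)² = 1/4
V_0 = 0, E_0 = 1
V_1 = 1/4·E_0 + (1/2)²·V_0 = 1/4;  E_1 = 1/2
V_2 = 1/4·E_1 + (1/2)²·V_1 = 3/16;  E_2 = 1/4
V_3 = 1/4·E_2 + (1/2)²·V_2 = 7/64;  E_3 = 1/8
V_4 = 1/4·E_3 + (1/2)²·V_3 = 15/256;  E_4 = 1/16
V_5 = 1/4·E_4 + (1/2)²·V_4 = 31/1024;  E_5 = 1/32
V_6 = 1/4·E_5 + (1/2)²·V_5 = 63/4096;  E_6 = 1/64

63/4096


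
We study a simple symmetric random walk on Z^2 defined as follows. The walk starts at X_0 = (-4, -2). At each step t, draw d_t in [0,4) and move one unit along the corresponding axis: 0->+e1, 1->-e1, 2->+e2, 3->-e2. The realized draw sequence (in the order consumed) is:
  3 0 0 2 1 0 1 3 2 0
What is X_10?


t=0: X=(-4, -2), d=3 → -e2, X_1=(-4, -3)
t=1: X=(-4, -3), d=0 → +e1, X_2=(-3, -3)
t=2: X=(-3, -3), d=0 → +e1, X_3=(-2, -3)
t=3: X=(-2, -3), d=2 → +e2, X_4=(-2, -2)
t=4: X=(-2, -2), d=1 → -e1, X_5=(-3, -2)
t=5: X=(-3, -2), d=0 → +e1, X_6=(-2, -2)
t=6: X=(-2, -2), d=1 → -e1, X_7=(-3, -2)
t=7: X=(-3, -2), d=3 → -e2, X_8=(-3, -3)
t=8: X=(-3, -3), d=2 → +e2, X_9=(-3, -2)
t=9: X=(-3, -2), d=0 → +e1, X_10=(-2, -2)

(-2, -2)


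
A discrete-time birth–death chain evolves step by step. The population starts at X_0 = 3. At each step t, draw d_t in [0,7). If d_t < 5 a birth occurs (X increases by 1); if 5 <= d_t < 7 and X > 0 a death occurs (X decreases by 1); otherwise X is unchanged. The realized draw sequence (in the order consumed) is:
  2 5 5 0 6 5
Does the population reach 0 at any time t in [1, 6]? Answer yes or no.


no

t=0: X=3, d=2 → birth, X_1=4
t=1: X=4, d=5 → death, X_2=3
t=2: X=3, d=5 → death, X_3=2
t=3: X=2, d=0 → birth, X_4=3
t=4: X=3, d=6 → death, X_5=2
t=5: X=2, d=5 → death, X_6=1


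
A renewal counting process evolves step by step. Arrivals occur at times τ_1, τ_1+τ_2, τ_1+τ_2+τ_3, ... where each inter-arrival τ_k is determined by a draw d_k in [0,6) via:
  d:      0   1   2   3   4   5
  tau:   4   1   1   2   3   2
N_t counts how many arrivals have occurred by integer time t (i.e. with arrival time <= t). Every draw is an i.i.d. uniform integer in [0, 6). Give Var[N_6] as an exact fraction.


Inter-arrival values over d=0..5: [4, 1, 1, 2, 3, 2]
Each d has probability 1/6, so the pmf of τ is: f(1) = 1/3, f(2) = 1/3, f(3) = 1/6, f(4) = 1/6
Let p_n(j) = P(N_n = j), with p_0 = [1]. Condition on τ_1: p_n(0) = P(τ > n), and for j >= 1, p_n(j) = Σ_{k<=n} f(k)·p_{n−k}(j−1)
p_1 = [2/3, 1/3]  (j = 0..1)
p_2 = [1/3, 5/9, 1/9]  (j = 0..2)
p_3 = [1/6, 1/2, 8/27, 1/27]  (j = 0..3)
p_4 = [0, 4/9, 11/27, 11/81, 1/81]  (j = 0..4)
p_5 = [0, 2/9, 25/54, 41/162, 14/243, 1/243]  (j = 0..5)
p_6 = [0, 1/12, 43/108, 29/81, 11/81, 17/729, 1/729]  (j = 0..6)
E[N_6] = Σ j·p_6(j) = 7645/2916;  E[N_6²] = Σ j²·p_6(j) = 22463/2916
Var[N_6] = 22463/2916 − (7645/2916)² = 7056083/8503056

7056083/8503056


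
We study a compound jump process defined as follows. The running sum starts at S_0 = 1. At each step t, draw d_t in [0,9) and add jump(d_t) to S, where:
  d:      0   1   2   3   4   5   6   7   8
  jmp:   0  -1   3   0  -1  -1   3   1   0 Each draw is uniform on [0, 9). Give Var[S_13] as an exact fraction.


2366/81

Outcome values over d=0..8: [0, -1, 3, 0, -1, -1, 3, 1, 0]
Σy = 4, Σy² = 22, M = 9
μ = 4/9 = 4/9,  σ² = 22/9 − (4/9)² = 182/81
Independent increments: Var[S_13] = 13·σ² = 13·(182/81) = 2366/81


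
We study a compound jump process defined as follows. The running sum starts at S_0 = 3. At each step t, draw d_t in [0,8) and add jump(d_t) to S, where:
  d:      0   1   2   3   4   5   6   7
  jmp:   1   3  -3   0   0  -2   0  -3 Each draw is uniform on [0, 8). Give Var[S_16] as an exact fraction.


60

Outcome values over d=0..7: [1, 3, -3, 0, 0, -2, 0, -3]
Σy = -4, Σy² = 32, M = 8
μ = -4/8 = -1/2,  σ² = 32/8 − (-1/2)² = 15/4
Independent increments: Var[S_16] = 16·σ² = 16·(15/4) = 60


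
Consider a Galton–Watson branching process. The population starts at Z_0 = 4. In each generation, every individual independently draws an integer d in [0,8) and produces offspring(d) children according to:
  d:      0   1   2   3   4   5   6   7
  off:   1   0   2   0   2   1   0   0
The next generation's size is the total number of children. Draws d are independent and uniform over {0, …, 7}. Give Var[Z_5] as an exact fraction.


695871/262144

Outcome values over d=0..7: [1, 0, 2, 0, 2, 1, 0, 0]
Σy = 6, Σy² = 10, M = 8
μ = 6/8 = 3/4,  σ² = 10/8 − (3/4)² = 11/16
V_0 = 0, E_0 = 4
V_1 = 11/16·E_0 + (3/4)²·V_0 = 11/4;  E_1 = 3
V_2 = 11/16·E_1 + (3/4)²·V_1 = 231/64;  E_2 = 9/4
V_3 = 11/16·E_2 + (3/4)²·V_2 = 3663/1024;  E_3 = 27/16
V_4 = 11/16·E_3 + (3/4)²·V_3 = 51975/16384;  E_4 = 81/64
V_5 = 11/16·E_4 + (3/4)²·V_4 = 695871/262144;  E_5 = 243/256


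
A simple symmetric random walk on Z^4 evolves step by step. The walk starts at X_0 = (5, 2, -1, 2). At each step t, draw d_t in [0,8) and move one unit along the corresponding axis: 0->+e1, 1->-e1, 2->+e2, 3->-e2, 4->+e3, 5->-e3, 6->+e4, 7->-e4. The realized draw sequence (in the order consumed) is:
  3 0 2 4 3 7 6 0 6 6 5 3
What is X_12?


t=0: X=(5, 2, -1, 2), d=3 → -e2, X_1=(5, 1, -1, 2)
t=1: X=(5, 1, -1, 2), d=0 → +e1, X_2=(6, 1, -1, 2)
t=2: X=(6, 1, -1, 2), d=2 → +e2, X_3=(6, 2, -1, 2)
t=3: X=(6, 2, -1, 2), d=4 → +e3, X_4=(6, 2, 0, 2)
t=4: X=(6, 2, 0, 2), d=3 → -e2, X_5=(6, 1, 0, 2)
t=5: X=(6, 1, 0, 2), d=7 → -e4, X_6=(6, 1, 0, 1)
t=6: X=(6, 1, 0, 1), d=6 → +e4, X_7=(6, 1, 0, 2)
t=7: X=(6, 1, 0, 2), d=0 → +e1, X_8=(7, 1, 0, 2)
t=8: X=(7, 1, 0, 2), d=6 → +e4, X_9=(7, 1, 0, 3)
t=9: X=(7, 1, 0, 3), d=6 → +e4, X_10=(7, 1, 0, 4)
t=10: X=(7, 1, 0, 4), d=5 → -e3, X_11=(7, 1, -1, 4)
t=11: X=(7, 1, -1, 4), d=3 → -e2, X_12=(7, 0, -1, 4)

(7, 0, -1, 4)


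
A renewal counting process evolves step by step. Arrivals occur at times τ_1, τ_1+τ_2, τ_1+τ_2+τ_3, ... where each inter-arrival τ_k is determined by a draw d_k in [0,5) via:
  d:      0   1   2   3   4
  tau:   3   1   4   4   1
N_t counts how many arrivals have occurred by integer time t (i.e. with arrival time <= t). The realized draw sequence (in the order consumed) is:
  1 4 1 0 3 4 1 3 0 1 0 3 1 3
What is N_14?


7

draw d_1=1: τ_1=1, arrival time A_1=1
draw d_2=4: τ_2=1, arrival time A_2=2
draw d_3=1: τ_3=1, arrival time A_3=3
draw d_4=0: τ_4=3, arrival time A_4=6
draw d_5=3: τ_5=4, arrival time A_5=10
draw d_6=4: τ_6=1, arrival time A_6=11
draw d_7=1: τ_7=1, arrival time A_7=12
draw d_8=3: τ_8=4, arrival time A_8=16
draw d_9=0: τ_9=3, arrival time A_9=19
draw d_10=1: τ_10=1, arrival time A_10=20
draw d_11=0: τ_11=3, arrival time A_11=23
draw d_12=3: τ_12=4, arrival time A_12=27
draw d_13=1: τ_13=1, arrival time A_13=28
draw d_14=3: τ_14=4, arrival time A_14=32
N_t over t=0..14: 0:0 1:1 2:2 3:3 4:3 5:3 6:4 7:4 8:4 9:4 10:5 11:6 12:7 13:7 14:7


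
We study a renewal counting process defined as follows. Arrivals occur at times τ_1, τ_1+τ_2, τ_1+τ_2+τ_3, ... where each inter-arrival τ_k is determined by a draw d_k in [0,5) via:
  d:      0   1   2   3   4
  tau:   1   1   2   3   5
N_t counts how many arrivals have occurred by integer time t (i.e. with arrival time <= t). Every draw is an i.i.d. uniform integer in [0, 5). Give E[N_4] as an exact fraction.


941/625

Inter-arrival values over d=0..4: [1, 1, 2, 3, 5]
Each d has probability 1/5, so the pmf of τ is: f(1) = 2/5, f(2) = 1/5, f(3) = 1/5, f(5) = 1/5
Renewal equation for m(n) = E[N_n]: condition on τ_1 = k (if k <= n, one arrival plus a fresh copy on the remaining n−k steps): m(n) = F(n) + Σ_{k<=n} f(k)·m(n−k), where F(n) = P(τ <= n) and m(0) = 0
m(1) = F(1) = 2/5
m(2) = F(2) + f(1)·m(1) = 3/5 + 2/5·2/5 = 19/25
m(3) = F(3) + f(1)·m(2) + f(2)·m(1) = 4/5 + 2/5·19/25 + 1/5·2/5 = 148/125
m(4) = F(4) + f(1)·m(3) + f(2)·m(2) + f(3)·m(1) = 4/5 + 2/5·148/125 + 1/5·19/25 + 1/5·2/5 = 941/625
E[N_4] = m(4) = 941/625


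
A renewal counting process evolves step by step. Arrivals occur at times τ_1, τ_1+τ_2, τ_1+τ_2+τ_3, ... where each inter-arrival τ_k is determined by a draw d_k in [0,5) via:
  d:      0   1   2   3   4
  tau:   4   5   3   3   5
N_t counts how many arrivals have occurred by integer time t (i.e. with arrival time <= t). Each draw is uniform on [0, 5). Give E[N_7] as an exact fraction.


33/25

Inter-arrival values over d=0..4: [4, 5, 3, 3, 5]
Each d has probability 1/5, so the pmf of τ is: f(3) = 2/5, f(4) = 1/5, f(5) = 2/5
Renewal equation for m(n) = E[N_n]: condition on τ_1 = k (if k <= n, one arrival plus a fresh copy on the remaining n−k steps): m(n) = F(n) + Σ_{k<=n} f(k)·m(n−k), where F(n) = P(τ <= n) and m(0) = 0
m(1) = F(1) = 0
m(2) = F(2) = 0
m(3) = F(3) = 2/5
m(4) = F(4) = 3/5
m(5) = F(5) = 1
m(6) = F(6) + f(3)·m(3) = 1 + 2/5·2/5 = 29/25
m(7) = F(7) + f(3)·m(4) + f(4)·m(3) = 1 + 2/5·3/5 + 1/5·2/5 = 33/25
E[N_7] = m(7) = 33/25


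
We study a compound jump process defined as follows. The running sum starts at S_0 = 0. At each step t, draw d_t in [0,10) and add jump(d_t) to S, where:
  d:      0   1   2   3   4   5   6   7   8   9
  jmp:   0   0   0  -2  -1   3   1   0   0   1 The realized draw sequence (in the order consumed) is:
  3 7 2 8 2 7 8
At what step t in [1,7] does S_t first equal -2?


t=0: S=0, d=3, jump=-2, S_1=-2
t=1: S=-2, d=7, jump=0, S_2=-2
t=2: S=-2, d=2, jump=0, S_3=-2
t=3: S=-2, d=8, jump=0, S_4=-2
t=4: S=-2, d=2, jump=0, S_5=-2
t=5: S=-2, d=7, jump=0, S_6=-2
t=6: S=-2, d=8, jump=0, S_7=-2

1


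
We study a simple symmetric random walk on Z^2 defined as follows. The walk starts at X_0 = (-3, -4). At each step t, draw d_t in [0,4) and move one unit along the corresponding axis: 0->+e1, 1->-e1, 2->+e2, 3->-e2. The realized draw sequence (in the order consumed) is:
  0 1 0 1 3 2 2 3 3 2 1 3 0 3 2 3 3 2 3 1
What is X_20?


t=0: X=(-3, -4), d=0 → +e1, X_1=(-2, -4)
t=1: X=(-2, -4), d=1 → -e1, X_2=(-3, -4)
t=2: X=(-3, -4), d=0 → +e1, X_3=(-2, -4)
t=3: X=(-2, -4), d=1 → -e1, X_4=(-3, -4)
t=4: X=(-3, -4), d=3 → -e2, X_5=(-3, -5)
t=5: X=(-3, -5), d=2 → +e2, X_6=(-3, -4)
t=6: X=(-3, -4), d=2 → +e2, X_7=(-3, -3)
t=7: X=(-3, -3), d=3 → -e2, X_8=(-3, -4)
t=8: X=(-3, -4), d=3 → -e2, X_9=(-3, -5)
t=9: X=(-3, -5), d=2 → +e2, X_10=(-3, -4)
t=10: X=(-3, -4), d=1 → -e1, X_11=(-4, -4)
t=11: X=(-4, -4), d=3 → -e2, X_12=(-4, -5)
t=12: X=(-4, -5), d=0 → +e1, X_13=(-3, -5)
t=13: X=(-3, -5), d=3 → -e2, X_14=(-3, -6)
t=14: X=(-3, -6), d=2 → +e2, X_15=(-3, -5)
t=15: X=(-3, -5), d=3 → -e2, X_16=(-3, -6)
t=16: X=(-3, -6), d=3 → -e2, X_17=(-3, -7)
t=17: X=(-3, -7), d=2 → +e2, X_18=(-3, -6)
t=18: X=(-3, -6), d=3 → -e2, X_19=(-3, -7)
t=19: X=(-3, -7), d=1 → -e1, X_20=(-4, -7)

(-4, -7)


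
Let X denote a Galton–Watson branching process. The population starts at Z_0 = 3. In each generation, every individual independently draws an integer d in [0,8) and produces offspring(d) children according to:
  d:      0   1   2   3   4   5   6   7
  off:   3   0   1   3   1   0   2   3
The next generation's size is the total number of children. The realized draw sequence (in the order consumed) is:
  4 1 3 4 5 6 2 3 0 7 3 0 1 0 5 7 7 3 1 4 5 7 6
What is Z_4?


gen 0: Z_0=3, draws=[4, 1, 3], offspring=[1, 0, 3], Z_1=4
gen 1: Z_1=4, draws=[4, 5, 6, 2], offspring=[1, 0, 2, 1], Z_2=4
gen 2: Z_2=4, draws=[3, 0, 7, 3], offspring=[3, 3, 3, 3], Z_3=12
gen 3: Z_3=12, draws=[0, 1, 0, 5, 7, 7, 3, 1, 4, 5, 7, 6], offspring=[3, 0, 3, 0, 3, 3, 3, 0, 1, 0, 3, 2], Z_4=21

21


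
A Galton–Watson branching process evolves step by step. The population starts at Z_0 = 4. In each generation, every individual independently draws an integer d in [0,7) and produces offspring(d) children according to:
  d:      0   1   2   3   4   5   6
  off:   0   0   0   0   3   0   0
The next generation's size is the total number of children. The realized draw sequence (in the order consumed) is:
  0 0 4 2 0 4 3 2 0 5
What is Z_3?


0

gen 0: Z_0=4, draws=[0, 0, 4, 2], offspring=[0, 0, 3, 0], Z_1=3
gen 1: Z_1=3, draws=[0, 4, 3], offspring=[0, 3, 0], Z_2=3
gen 2: Z_2=3, draws=[2, 0, 5], offspring=[0, 0, 0], Z_3=0


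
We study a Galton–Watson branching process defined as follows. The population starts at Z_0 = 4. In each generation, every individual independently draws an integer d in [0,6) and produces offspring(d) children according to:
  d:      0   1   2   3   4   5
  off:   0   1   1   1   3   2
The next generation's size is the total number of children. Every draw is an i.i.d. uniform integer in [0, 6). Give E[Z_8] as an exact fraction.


262144/6561

Outcome values over d=0..5: [0, 1, 1, 1, 3, 2]
Σy = 8, Σy² = 16, M = 6
μ = 8/6 = 4/3,  σ² = 16/6 − (4/3)² = 8/9
E[Z_0] = 4
E[Z_1] = 4/3·E[Z_0] = 16/3
E[Z_2] = 4/3·E[Z_1] = 64/9
E[Z_3] = 4/3·E[Z_2] = 256/27
E[Z_4] = 4/3·E[Z_3] = 1024/81
E[Z_5] = 4/3·E[Z_4] = 4096/243
E[Z_6] = 4/3·E[Z_5] = 16384/729
E[Z_7] = 4/3·E[Z_6] = 65536/2187
E[Z_8] = 4/3·E[Z_7] = 262144/6561


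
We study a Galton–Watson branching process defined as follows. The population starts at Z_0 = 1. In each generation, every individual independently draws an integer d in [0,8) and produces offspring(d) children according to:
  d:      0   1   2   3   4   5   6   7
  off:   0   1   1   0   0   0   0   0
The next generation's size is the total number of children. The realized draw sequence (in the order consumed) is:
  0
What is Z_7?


gen 0: Z_0=1, draws=[0], offspring=[0], Z_1=0
gen 1: Z_1=0, draws=[], offspring=[], Z_2=0
gen 2: Z_2=0, draws=[], offspring=[], Z_3=0
gen 3: Z_3=0, draws=[], offspring=[], Z_4=0
gen 4: Z_4=0, draws=[], offspring=[], Z_5=0
gen 5: Z_5=0, draws=[], offspring=[], Z_6=0
gen 6: Z_6=0, draws=[], offspring=[], Z_7=0

0


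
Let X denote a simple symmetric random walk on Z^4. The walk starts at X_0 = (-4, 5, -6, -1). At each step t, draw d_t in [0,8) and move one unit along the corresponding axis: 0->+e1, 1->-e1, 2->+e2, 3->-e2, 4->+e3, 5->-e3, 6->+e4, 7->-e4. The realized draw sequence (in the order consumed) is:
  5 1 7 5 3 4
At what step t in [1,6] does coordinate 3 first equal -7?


t=0: X=(-4, 5, -6, -1), d=5 → -e3, X_1=(-4, 5, -7, -1)
t=1: X=(-4, 5, -7, -1), d=1 → -e1, X_2=(-5, 5, -7, -1)
t=2: X=(-5, 5, -7, -1), d=7 → -e4, X_3=(-5, 5, -7, -2)
t=3: X=(-5, 5, -7, -2), d=5 → -e3, X_4=(-5, 5, -8, -2)
t=4: X=(-5, 5, -8, -2), d=3 → -e2, X_5=(-5, 4, -8, -2)
t=5: X=(-5, 4, -8, -2), d=4 → +e3, X_6=(-5, 4, -7, -2)

1


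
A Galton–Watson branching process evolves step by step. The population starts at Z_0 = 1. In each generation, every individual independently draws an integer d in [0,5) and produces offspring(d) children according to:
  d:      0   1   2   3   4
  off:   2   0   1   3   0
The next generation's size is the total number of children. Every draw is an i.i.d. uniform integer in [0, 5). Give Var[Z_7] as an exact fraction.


320133596544/6103515625

Outcome values over d=0..4: [2, 0, 1, 3, 0]
Σy = 6, Σy² = 14, M = 5
μ = 6/5 = 6/5,  σ² = 14/5 − (6/5)² = 34/25
V_0 = 0, E_0 = 1
V_1 = 34/25·E_0 + (6/5)²·V_0 = 34/25;  E_1 = 6/5
V_2 = 34/25·E_1 + (6/5)²·V_1 = 2244/625;  E_2 = 36/25
V_3 = 34/25·E_2 + (6/5)²·V_2 = 111384/15625;  E_3 = 216/125
V_4 = 34/25·E_3 + (6/5)²·V_3 = 4927824/390625;  E_4 = 1296/625
V_5 = 34/25·E_4 + (6/5)²·V_4 = 204941664/9765625;  E_5 = 7776/3125
V_6 = 34/25·E_5 + (6/5)²·V_5 = 8204099904/244140625;  E_6 = 46656/15625
V_7 = 34/25·E_6 + (6/5)²·V_6 = 320133596544/6103515625;  E_7 = 279936/78125


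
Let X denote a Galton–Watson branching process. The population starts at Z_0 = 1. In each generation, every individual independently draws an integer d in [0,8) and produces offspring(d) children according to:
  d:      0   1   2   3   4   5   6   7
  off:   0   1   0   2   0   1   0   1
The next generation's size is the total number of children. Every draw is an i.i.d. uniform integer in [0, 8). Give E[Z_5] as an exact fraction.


Outcome values over d=0..7: [0, 1, 0, 2, 0, 1, 0, 1]
Σy = 5, Σy² = 7, M = 8
μ = 5/8 = 5/8,  σ² = 7/8 − (5/8)² = 31/64
E[Z_0] = 1
E[Z_1] = 5/8·E[Z_0] = 5/8
E[Z_2] = 5/8·E[Z_1] = 25/64
E[Z_3] = 5/8·E[Z_2] = 125/512
E[Z_4] = 5/8·E[Z_3] = 625/4096
E[Z_5] = 5/8·E[Z_4] = 3125/32768

3125/32768


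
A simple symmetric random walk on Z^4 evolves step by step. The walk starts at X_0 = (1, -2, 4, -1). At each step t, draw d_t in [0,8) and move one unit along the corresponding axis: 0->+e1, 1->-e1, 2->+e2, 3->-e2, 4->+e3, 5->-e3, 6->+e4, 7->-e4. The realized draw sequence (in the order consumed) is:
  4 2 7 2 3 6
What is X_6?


t=0: X=(1, -2, 4, -1), d=4 → +e3, X_1=(1, -2, 5, -1)
t=1: X=(1, -2, 5, -1), d=2 → +e2, X_2=(1, -1, 5, -1)
t=2: X=(1, -1, 5, -1), d=7 → -e4, X_3=(1, -1, 5, -2)
t=3: X=(1, -1, 5, -2), d=2 → +e2, X_4=(1, 0, 5, -2)
t=4: X=(1, 0, 5, -2), d=3 → -e2, X_5=(1, -1, 5, -2)
t=5: X=(1, -1, 5, -2), d=6 → +e4, X_6=(1, -1, 5, -1)

(1, -1, 5, -1)


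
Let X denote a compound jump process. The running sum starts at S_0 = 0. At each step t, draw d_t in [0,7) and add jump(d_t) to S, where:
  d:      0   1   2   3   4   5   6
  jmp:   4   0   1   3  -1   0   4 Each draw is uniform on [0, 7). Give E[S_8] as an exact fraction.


88/7

Outcome values over d=0..6: [4, 0, 1, 3, -1, 0, 4]
Σy = 11, Σy² = 43, M = 7
μ = 11/7 = 11/7,  σ² = 43/7 − (11/7)² = 180/49
E[S_8] = 0 + 8·(11/7) = 88/7


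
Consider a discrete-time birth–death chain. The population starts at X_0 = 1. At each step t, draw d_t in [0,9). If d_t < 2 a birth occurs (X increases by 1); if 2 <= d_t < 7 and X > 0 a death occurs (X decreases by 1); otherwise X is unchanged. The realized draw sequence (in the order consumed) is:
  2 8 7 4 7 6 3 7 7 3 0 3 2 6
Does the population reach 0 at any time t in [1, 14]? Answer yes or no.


yes

t=0: X=1, d=2 → death, X_1=0
t=1: X=0, d=8 → hold, X_2=0
t=2: X=0, d=7 → hold, X_3=0
t=3: X=0, d=4 → hold, X_4=0
t=4: X=0, d=7 → hold, X_5=0
t=5: X=0, d=6 → hold, X_6=0
t=6: X=0, d=3 → hold, X_7=0
t=7: X=0, d=7 → hold, X_8=0
t=8: X=0, d=7 → hold, X_9=0
t=9: X=0, d=3 → hold, X_10=0
t=10: X=0, d=0 → birth, X_11=1
t=11: X=1, d=3 → death, X_12=0
t=12: X=0, d=2 → hold, X_13=0
t=13: X=0, d=6 → hold, X_14=0


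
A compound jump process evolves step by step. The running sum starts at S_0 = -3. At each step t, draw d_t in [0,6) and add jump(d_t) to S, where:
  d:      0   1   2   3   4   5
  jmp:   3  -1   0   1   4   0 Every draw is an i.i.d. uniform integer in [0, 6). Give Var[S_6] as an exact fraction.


Outcome values over d=0..5: [3, -1, 0, 1, 4, 0]
Σy = 7, Σy² = 27, M = 6
μ = 7/6 = 7/6,  σ² = 27/6 − (7/6)² = 113/36
Independent increments: Var[S_6] = 6·σ² = 6·(113/36) = 113/6

113/6


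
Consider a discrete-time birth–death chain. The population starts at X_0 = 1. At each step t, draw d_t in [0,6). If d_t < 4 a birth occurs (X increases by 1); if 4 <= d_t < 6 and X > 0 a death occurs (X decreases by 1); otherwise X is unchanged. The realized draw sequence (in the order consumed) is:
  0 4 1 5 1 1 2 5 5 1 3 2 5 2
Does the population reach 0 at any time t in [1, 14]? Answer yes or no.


t=0: X=1, d=0 → birth, X_1=2
t=1: X=2, d=4 → death, X_2=1
t=2: X=1, d=1 → birth, X_3=2
t=3: X=2, d=5 → death, X_4=1
t=4: X=1, d=1 → birth, X_5=2
t=5: X=2, d=1 → birth, X_6=3
t=6: X=3, d=2 → birth, X_7=4
t=7: X=4, d=5 → death, X_8=3
t=8: X=3, d=5 → death, X_9=2
t=9: X=2, d=1 → birth, X_10=3
t=10: X=3, d=3 → birth, X_11=4
t=11: X=4, d=2 → birth, X_12=5
t=12: X=5, d=5 → death, X_13=4
t=13: X=4, d=2 → birth, X_14=5

no


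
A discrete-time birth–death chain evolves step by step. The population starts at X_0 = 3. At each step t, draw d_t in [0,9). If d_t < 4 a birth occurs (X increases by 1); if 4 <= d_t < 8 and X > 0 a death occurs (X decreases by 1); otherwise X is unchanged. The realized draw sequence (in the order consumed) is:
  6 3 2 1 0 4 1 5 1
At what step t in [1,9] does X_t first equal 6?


5

t=0: X=3, d=6 → death, X_1=2
t=1: X=2, d=3 → birth, X_2=3
t=2: X=3, d=2 → birth, X_3=4
t=3: X=4, d=1 → birth, X_4=5
t=4: X=5, d=0 → birth, X_5=6
t=5: X=6, d=4 → death, X_6=5
t=6: X=5, d=1 → birth, X_7=6
t=7: X=6, d=5 → death, X_8=5
t=8: X=5, d=1 → birth, X_9=6


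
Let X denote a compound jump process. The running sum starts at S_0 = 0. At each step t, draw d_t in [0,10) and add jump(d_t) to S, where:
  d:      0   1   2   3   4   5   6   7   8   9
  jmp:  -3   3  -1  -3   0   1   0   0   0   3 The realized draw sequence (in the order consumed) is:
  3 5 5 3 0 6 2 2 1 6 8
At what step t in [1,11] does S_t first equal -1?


t=0: S=0, d=3, jump=-3, S_1=-3
t=1: S=-3, d=5, jump=1, S_2=-2
t=2: S=-2, d=5, jump=1, S_3=-1
t=3: S=-1, d=3, jump=-3, S_4=-4
t=4: S=-4, d=0, jump=-3, S_5=-7
t=5: S=-7, d=6, jump=0, S_6=-7
t=6: S=-7, d=2, jump=-1, S_7=-8
t=7: S=-8, d=2, jump=-1, S_8=-9
t=8: S=-9, d=1, jump=3, S_9=-6
t=9: S=-6, d=6, jump=0, S_10=-6
t=10: S=-6, d=8, jump=0, S_11=-6

3


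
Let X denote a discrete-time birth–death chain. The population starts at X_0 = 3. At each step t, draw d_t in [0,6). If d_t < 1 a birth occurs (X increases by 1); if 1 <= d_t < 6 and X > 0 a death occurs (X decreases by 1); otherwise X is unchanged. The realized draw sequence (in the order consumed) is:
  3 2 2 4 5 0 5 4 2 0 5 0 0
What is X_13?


t=0: X=3, d=3 → death, X_1=2
t=1: X=2, d=2 → death, X_2=1
t=2: X=1, d=2 → death, X_3=0
t=3: X=0, d=4 → hold, X_4=0
t=4: X=0, d=5 → hold, X_5=0
t=5: X=0, d=0 → birth, X_6=1
t=6: X=1, d=5 → death, X_7=0
t=7: X=0, d=4 → hold, X_8=0
t=8: X=0, d=2 → hold, X_9=0
t=9: X=0, d=0 → birth, X_10=1
t=10: X=1, d=5 → death, X_11=0
t=11: X=0, d=0 → birth, X_12=1
t=12: X=1, d=0 → birth, X_13=2

2


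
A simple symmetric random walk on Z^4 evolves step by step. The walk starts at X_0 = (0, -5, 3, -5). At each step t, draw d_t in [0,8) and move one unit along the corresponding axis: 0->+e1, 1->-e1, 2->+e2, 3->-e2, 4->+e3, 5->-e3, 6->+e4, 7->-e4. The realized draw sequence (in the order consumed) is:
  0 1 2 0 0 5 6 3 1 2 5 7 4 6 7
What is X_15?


(1, -4, 2, -5)

t=0: X=(0, -5, 3, -5), d=0 → +e1, X_1=(1, -5, 3, -5)
t=1: X=(1, -5, 3, -5), d=1 → -e1, X_2=(0, -5, 3, -5)
t=2: X=(0, -5, 3, -5), d=2 → +e2, X_3=(0, -4, 3, -5)
t=3: X=(0, -4, 3, -5), d=0 → +e1, X_4=(1, -4, 3, -5)
t=4: X=(1, -4, 3, -5), d=0 → +e1, X_5=(2, -4, 3, -5)
t=5: X=(2, -4, 3, -5), d=5 → -e3, X_6=(2, -4, 2, -5)
t=6: X=(2, -4, 2, -5), d=6 → +e4, X_7=(2, -4, 2, -4)
t=7: X=(2, -4, 2, -4), d=3 → -e2, X_8=(2, -5, 2, -4)
t=8: X=(2, -5, 2, -4), d=1 → -e1, X_9=(1, -5, 2, -4)
t=9: X=(1, -5, 2, -4), d=2 → +e2, X_10=(1, -4, 2, -4)
t=10: X=(1, -4, 2, -4), d=5 → -e3, X_11=(1, -4, 1, -4)
t=11: X=(1, -4, 1, -4), d=7 → -e4, X_12=(1, -4, 1, -5)
t=12: X=(1, -4, 1, -5), d=4 → +e3, X_13=(1, -4, 2, -5)
t=13: X=(1, -4, 2, -5), d=6 → +e4, X_14=(1, -4, 2, -4)
t=14: X=(1, -4, 2, -4), d=7 → -e4, X_15=(1, -4, 2, -5)


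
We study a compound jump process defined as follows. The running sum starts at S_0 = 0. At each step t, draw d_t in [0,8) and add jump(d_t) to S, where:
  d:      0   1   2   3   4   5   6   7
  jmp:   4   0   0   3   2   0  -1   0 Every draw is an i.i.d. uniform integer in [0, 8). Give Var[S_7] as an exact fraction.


Outcome values over d=0..7: [4, 0, 0, 3, 2, 0, -1, 0]
Σy = 8, Σy² = 30, M = 8
μ = 8/8 = 1,  σ² = 30/8 − (1)² = 11/4
Independent increments: Var[S_7] = 7·σ² = 7·(11/4) = 77/4

77/4


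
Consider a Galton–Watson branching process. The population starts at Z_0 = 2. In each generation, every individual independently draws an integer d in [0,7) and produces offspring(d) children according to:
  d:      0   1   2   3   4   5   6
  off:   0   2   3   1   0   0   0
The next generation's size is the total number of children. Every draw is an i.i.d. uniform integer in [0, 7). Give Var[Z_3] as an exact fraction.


566928/117649

Outcome values over d=0..6: [0, 2, 3, 1, 0, 0, 0]
Σy = 6, Σy² = 14, M = 7
μ = 6/7 = 6/7,  σ² = 14/7 − (6/7)² = 62/49
V_0 = 0, E_0 = 2
V_1 = 62/49·E_0 + (6/7)²·V_0 = 124/49;  E_1 = 12/7
V_2 = 62/49·E_1 + (6/7)²·V_1 = 9672/2401;  E_2 = 72/49
V_3 = 62/49·E_2 + (6/7)²·V_2 = 566928/117649;  E_3 = 432/343


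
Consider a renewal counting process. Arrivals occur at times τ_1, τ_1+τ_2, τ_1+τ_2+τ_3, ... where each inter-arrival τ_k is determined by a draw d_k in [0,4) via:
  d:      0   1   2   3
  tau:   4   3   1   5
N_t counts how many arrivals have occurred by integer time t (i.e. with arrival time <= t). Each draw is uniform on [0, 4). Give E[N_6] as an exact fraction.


Inter-arrival values over d=0..3: [4, 3, 1, 5]
Each d has probability 1/4, so the pmf of τ is: f(1) = 1/4, f(3) = 1/4, f(4) = 1/4, f(5) = 1/4
Renewal equation for m(n) = E[N_n]: condition on τ_1 = k (if k <= n, one arrival plus a fresh copy on the remaining n−k steps): m(n) = F(n) + Σ_{k<=n} f(k)·m(n−k), where F(n) = P(τ <= n) and m(0) = 0
m(1) = F(1) = 1/4
m(2) = F(2) + f(1)·m(1) = 1/4 + 1/4·1/4 = 5/16
m(3) = F(3) + f(1)·m(2) = 1/2 + 1/4·5/16 = 37/64
m(4) = F(4) + f(1)·m(3) + f(3)·m(1) = 3/4 + 1/4·37/64 + 1/4·1/4 = 245/256
m(5) = F(5) + f(1)·m(4) + f(3)·m(2) + f(4)·m(1) = 1 + 1/4·245/256 + 1/4·5/16 + 1/4·1/4 = 1413/1024
m(6) = F(6) + f(1)·m(5) + f(3)·m(3) + f(4)·m(2) + f(5)·m(1) = 1 + 1/4·1413/1024 + 1/4·37/64 + 1/4·5/16 + 1/4·1/4 = 6677/4096
E[N_6] = m(6) = 6677/4096

6677/4096


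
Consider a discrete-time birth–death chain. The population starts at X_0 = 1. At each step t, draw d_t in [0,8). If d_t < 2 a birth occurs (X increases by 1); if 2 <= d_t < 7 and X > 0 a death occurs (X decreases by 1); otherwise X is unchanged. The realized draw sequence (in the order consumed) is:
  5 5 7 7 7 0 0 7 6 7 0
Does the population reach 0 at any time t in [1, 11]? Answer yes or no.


t=0: X=1, d=5 → death, X_1=0
t=1: X=0, d=5 → hold, X_2=0
t=2: X=0, d=7 → hold, X_3=0
t=3: X=0, d=7 → hold, X_4=0
t=4: X=0, d=7 → hold, X_5=0
t=5: X=0, d=0 → birth, X_6=1
t=6: X=1, d=0 → birth, X_7=2
t=7: X=2, d=7 → hold, X_8=2
t=8: X=2, d=6 → death, X_9=1
t=9: X=1, d=7 → hold, X_10=1
t=10: X=1, d=0 → birth, X_11=2

yes


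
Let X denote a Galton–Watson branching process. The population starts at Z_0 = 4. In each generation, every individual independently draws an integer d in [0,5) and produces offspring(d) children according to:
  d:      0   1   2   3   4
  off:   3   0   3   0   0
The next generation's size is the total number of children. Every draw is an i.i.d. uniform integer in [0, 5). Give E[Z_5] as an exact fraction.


31104/3125

Outcome values over d=0..4: [3, 0, 3, 0, 0]
Σy = 6, Σy² = 18, M = 5
μ = 6/5 = 6/5,  σ² = 18/5 − (6/5)² = 54/25
E[Z_0] = 4
E[Z_1] = 6/5·E[Z_0] = 24/5
E[Z_2] = 6/5·E[Z_1] = 144/25
E[Z_3] = 6/5·E[Z_2] = 864/125
E[Z_4] = 6/5·E[Z_3] = 5184/625
E[Z_5] = 6/5·E[Z_4] = 31104/3125


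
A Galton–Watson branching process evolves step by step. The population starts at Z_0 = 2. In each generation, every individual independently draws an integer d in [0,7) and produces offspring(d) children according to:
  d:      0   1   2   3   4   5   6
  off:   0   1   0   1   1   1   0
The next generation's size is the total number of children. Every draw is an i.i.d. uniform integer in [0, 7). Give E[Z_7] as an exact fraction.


32768/823543

Outcome values over d=0..6: [0, 1, 0, 1, 1, 1, 0]
Σy = 4, Σy² = 4, M = 7
μ = 4/7 = 4/7,  σ² = 4/7 − (4/7)² = 12/49
E[Z_0] = 2
E[Z_1] = 4/7·E[Z_0] = 8/7
E[Z_2] = 4/7·E[Z_1] = 32/49
E[Z_3] = 4/7·E[Z_2] = 128/343
E[Z_4] = 4/7·E[Z_3] = 512/2401
E[Z_5] = 4/7·E[Z_4] = 2048/16807
E[Z_6] = 4/7·E[Z_5] = 8192/117649
E[Z_7] = 4/7·E[Z_6] = 32768/823543


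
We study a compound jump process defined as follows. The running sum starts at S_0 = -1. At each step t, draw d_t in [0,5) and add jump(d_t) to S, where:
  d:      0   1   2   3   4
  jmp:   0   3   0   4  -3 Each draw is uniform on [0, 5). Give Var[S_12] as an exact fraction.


1848/25

Outcome values over d=0..4: [0, 3, 0, 4, -3]
Σy = 4, Σy² = 34, M = 5
μ = 4/5 = 4/5,  σ² = 34/5 − (4/5)² = 154/25
Independent increments: Var[S_12] = 12·σ² = 12·(154/25) = 1848/25


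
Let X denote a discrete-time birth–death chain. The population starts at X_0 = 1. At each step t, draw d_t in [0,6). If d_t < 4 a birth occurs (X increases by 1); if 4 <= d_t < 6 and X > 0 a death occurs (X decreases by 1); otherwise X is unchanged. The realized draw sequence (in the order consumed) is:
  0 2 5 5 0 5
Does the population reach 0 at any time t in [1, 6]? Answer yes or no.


t=0: X=1, d=0 → birth, X_1=2
t=1: X=2, d=2 → birth, X_2=3
t=2: X=3, d=5 → death, X_3=2
t=3: X=2, d=5 → death, X_4=1
t=4: X=1, d=0 → birth, X_5=2
t=5: X=2, d=5 → death, X_6=1

no


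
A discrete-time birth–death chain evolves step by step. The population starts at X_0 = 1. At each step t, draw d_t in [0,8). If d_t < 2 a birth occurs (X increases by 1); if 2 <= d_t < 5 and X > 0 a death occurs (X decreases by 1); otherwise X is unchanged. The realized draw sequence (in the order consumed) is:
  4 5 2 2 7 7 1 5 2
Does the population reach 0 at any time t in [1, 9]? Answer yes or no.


yes

t=0: X=1, d=4 → death, X_1=0
t=1: X=0, d=5 → hold, X_2=0
t=2: X=0, d=2 → hold, X_3=0
t=3: X=0, d=2 → hold, X_4=0
t=4: X=0, d=7 → hold, X_5=0
t=5: X=0, d=7 → hold, X_6=0
t=6: X=0, d=1 → birth, X_7=1
t=7: X=1, d=5 → hold, X_8=1
t=8: X=1, d=2 → death, X_9=0


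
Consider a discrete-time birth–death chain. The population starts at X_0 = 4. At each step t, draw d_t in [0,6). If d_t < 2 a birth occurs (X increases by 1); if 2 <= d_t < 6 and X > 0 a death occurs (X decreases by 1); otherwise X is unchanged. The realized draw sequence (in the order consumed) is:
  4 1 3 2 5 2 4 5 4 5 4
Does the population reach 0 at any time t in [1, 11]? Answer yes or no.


yes

t=0: X=4, d=4 → death, X_1=3
t=1: X=3, d=1 → birth, X_2=4
t=2: X=4, d=3 → death, X_3=3
t=3: X=3, d=2 → death, X_4=2
t=4: X=2, d=5 → death, X_5=1
t=5: X=1, d=2 → death, X_6=0
t=6: X=0, d=4 → hold, X_7=0
t=7: X=0, d=5 → hold, X_8=0
t=8: X=0, d=4 → hold, X_9=0
t=9: X=0, d=5 → hold, X_10=0
t=10: X=0, d=4 → hold, X_11=0


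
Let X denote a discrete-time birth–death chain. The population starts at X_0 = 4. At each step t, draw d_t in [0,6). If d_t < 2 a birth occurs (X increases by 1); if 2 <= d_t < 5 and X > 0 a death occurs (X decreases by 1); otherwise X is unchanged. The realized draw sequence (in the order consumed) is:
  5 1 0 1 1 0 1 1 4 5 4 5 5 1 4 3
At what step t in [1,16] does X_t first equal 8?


t=0: X=4, d=5 → hold, X_1=4
t=1: X=4, d=1 → birth, X_2=5
t=2: X=5, d=0 → birth, X_3=6
t=3: X=6, d=1 → birth, X_4=7
t=4: X=7, d=1 → birth, X_5=8
t=5: X=8, d=0 → birth, X_6=9
t=6: X=9, d=1 → birth, X_7=10
t=7: X=10, d=1 → birth, X_8=11
t=8: X=11, d=4 → death, X_9=10
t=9: X=10, d=5 → hold, X_10=10
t=10: X=10, d=4 → death, X_11=9
t=11: X=9, d=5 → hold, X_12=9
t=12: X=9, d=5 → hold, X_13=9
t=13: X=9, d=1 → birth, X_14=10
t=14: X=10, d=4 → death, X_15=9
t=15: X=9, d=3 → death, X_16=8

5
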